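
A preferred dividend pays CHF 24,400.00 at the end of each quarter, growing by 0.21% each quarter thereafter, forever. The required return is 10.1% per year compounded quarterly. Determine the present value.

Periodic rate r = 0.101/4 per quarter.
Growing perpetuity (Gordon): PV = PMT₁ / (r − g) = 24,400 / (r − 0.0021) = CHF 1,053,995.68.

CHF 1,053,995.68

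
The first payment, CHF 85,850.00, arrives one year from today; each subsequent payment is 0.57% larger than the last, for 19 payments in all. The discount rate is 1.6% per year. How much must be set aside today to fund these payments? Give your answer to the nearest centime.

Periodic rate r = 0.016 per year.
Growing ordinary annuity: PV = PMT₁ × [1 − ((1+g)/(1+r))^n] / (r − g) = 85,850 × [1 − ((1+0.0057)/(1+r))^19] / (r − 0.0057) = CHF 1,467,063.90.

CHF 1,467,063.90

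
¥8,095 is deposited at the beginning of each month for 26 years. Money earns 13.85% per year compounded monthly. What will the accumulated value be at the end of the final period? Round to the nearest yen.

¥24,751,237

This is an annuity due: 312 deposits of ¥8,095 at the beginning of each month.
Periodic rate r = 0.1385/12 per month; n is counted in months.
FV = PMT × [((1+r)^n − 1)/r] × (1+r) = 8,095 × [(1+r)^312 − 1] / r × (1+r) = ¥24,751,237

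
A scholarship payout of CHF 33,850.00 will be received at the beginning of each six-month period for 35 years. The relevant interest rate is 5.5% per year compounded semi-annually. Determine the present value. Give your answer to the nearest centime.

This is an annuity due: 70 payments of CHF 33,850.00 at the beginning of each six-month period.
Periodic rate r = 0.055/2 per half-year; n is counted in half-years.
PV = PMT × [(1 − (1+r)^−n)/r] × (1+r) = 33,850 × [1 − (1+r)^−70] / r × (1+r) = CHF 1,075,402.83

CHF 1,075,402.83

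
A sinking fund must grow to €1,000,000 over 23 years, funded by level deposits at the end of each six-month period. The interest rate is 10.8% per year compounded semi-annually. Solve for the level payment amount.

€5,274.75

Level ordinary annuity; solve FV = PMT × [((1+r)^n − 1)/r] for PMT.
Periodic rate r = 0.108/2 per half-year; n is counted in half-years.
With n = 46: PMT = 1,000,000 / ([((1+r)^n − 1)/r]) = €5,274.75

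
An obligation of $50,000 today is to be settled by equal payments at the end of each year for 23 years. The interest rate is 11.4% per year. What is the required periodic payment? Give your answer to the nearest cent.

$6,219.25

Level ordinary annuity; solve PV = PMT × [(1 − (1+r)^−n)/r] for PMT.
Periodic rate r = 0.114 per year.
With n = 23: PMT = 50,000 / ([(1 − (1+r)^−n)/r]) = $6,219.25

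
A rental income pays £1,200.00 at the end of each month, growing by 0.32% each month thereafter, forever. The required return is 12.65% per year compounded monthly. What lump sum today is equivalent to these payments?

Periodic rate r = 0.1265/12 per month.
Growing perpetuity (Gordon): PV = PMT₁ / (r − g) = 1,200 / (r − 0.0032) = £163,450.62.

£163,450.62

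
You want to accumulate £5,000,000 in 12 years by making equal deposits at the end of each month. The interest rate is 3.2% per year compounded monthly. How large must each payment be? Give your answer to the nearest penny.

Level ordinary annuity; solve FV = PMT × [((1+r)^n − 1)/r] for PMT.
Periodic rate r = 0.032/12 per month; n is counted in months.
With n = 144: PMT = 5,000,000 / ([((1+r)^n − 1)/r]) = £28,526.89

£28,526.89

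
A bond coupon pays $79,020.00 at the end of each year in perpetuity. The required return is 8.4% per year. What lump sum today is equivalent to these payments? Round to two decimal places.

Periodic rate r = 0.084 per year.
Level perpetuity: PV = PMT / r = 79,020 / (0.084) = $940,714.29.

$940,714.29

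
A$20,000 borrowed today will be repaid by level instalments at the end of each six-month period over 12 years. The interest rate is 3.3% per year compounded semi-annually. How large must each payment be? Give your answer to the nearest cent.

A$1,015.96

Level ordinary annuity; solve PV = PMT × [(1 − (1+r)^−n)/r] for PMT.
Periodic rate r = 0.033/2 per half-year; n is counted in half-years.
With n = 24: PMT = 20,000 / ([(1 − (1+r)^−n)/r]) = A$1,015.96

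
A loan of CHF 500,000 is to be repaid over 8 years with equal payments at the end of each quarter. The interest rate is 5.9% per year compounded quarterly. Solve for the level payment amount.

Level ordinary annuity; solve PV = PMT × [(1 − (1+r)^−n)/r] for PMT.
Periodic rate r = 0.059/4 per quarter; n is counted in quarters.
With n = 32: PMT = 500,000 / ([(1 − (1+r)^−n)/r]) = CHF 19,714.37

CHF 19,714.37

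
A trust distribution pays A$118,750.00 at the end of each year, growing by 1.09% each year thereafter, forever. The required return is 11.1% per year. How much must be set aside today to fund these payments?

A$1,186,313.69

Periodic rate r = 0.111 per year.
Growing perpetuity (Gordon): PV = PMT₁ / (r − g) = 118,750 / (r − 0.0109) = A$1,186,313.69.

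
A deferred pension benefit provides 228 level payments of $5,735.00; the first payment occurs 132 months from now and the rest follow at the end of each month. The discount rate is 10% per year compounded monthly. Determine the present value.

$197,065.01

Ordinary annuity of 228 payments, first payment at period 132.
Periodic rate r = 0.1/12 per month; n is counted in months.
The ordinary-annuity PV formula values the stream one period before the first payment (period 131); discount that back 131 periods:
PV₀ = 5,735 × [1 − (1+r)^−228] / r × (1+r)^−131 = $197,065.01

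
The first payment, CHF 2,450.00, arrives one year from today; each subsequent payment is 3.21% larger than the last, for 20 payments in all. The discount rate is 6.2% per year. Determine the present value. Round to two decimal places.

CHF 35,654.81

Periodic rate r = 0.062 per year.
Growing ordinary annuity: PV = PMT₁ × [1 − ((1+g)/(1+r))^n] / (r − g) = 2,450 × [1 − ((1+0.0321)/(1+r))^20] / (r − 0.0321) = CHF 35,654.81.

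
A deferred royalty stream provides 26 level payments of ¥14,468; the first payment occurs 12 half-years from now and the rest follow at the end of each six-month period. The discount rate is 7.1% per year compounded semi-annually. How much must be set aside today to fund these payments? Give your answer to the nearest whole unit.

Ordinary annuity of 26 payments, first payment at period 12.
Periodic rate r = 0.071/2 per half-year; n is counted in half-years.
The ordinary-annuity PV formula values the stream one period before the first payment (period 11); discount that back 11 periods:
PV₀ = 14,468 × [1 − (1+r)^−26] / r × (1+r)^−11 = ¥165,565

¥165,565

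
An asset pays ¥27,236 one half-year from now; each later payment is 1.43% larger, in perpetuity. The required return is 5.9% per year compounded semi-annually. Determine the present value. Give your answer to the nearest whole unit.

¥1,791,842

Periodic rate r = 0.059/2 per half-year.
Growing perpetuity (Gordon): PV = PMT₁ / (r − g) = 27,236 / (r − 0.0143) = ¥1,791,842.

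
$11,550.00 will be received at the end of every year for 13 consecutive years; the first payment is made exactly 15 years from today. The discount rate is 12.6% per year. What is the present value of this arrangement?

$13,683.87

Ordinary annuity of 13 payments, first payment at period 15.
Periodic rate r = 0.126 per year.
The ordinary-annuity PV formula values the stream one period before the first payment (period 14); discount that back 14 periods:
PV₀ = 11,550 × [1 − (1+r)^−13] / r × (1+r)^−14 = $13,683.87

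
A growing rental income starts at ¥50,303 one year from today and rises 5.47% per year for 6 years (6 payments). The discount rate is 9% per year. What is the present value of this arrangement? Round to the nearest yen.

Periodic rate r = 0.09 per year.
Growing ordinary annuity: PV = PMT₁ × [1 − ((1+g)/(1+r))^n] / (r − g) = 50,303 × [1 − ((1+0.0547)/(1+r))^6] / (r − 0.0547) = ¥255,424.

¥255,424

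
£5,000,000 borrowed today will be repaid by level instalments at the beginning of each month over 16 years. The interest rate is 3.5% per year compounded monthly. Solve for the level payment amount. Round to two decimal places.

Level annuity due; solve PV = PMT × [(1 − (1+r)^−n)/r] × (1+r) for PMT.
Periodic rate r = 0.035/12 per month; n is counted in months.
With n = 192: PMT = 5,000,000 / ([(1 − (1+r)^−n)/r] × (1+r)) = £33,948.33

£33,948.33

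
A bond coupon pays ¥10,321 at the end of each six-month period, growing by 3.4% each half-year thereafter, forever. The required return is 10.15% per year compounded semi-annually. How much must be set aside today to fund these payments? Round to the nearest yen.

¥616,179

Periodic rate r = 0.1015/2 per half-year.
Growing perpetuity (Gordon): PV = PMT₁ / (r − g) = 10,321 / (r − 0.034) = ¥616,179.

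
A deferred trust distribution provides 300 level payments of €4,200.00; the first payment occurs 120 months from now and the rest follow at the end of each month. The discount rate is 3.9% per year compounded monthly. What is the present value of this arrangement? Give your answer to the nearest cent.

Ordinary annuity of 300 payments, first payment at period 120.
Periodic rate r = 0.039/12 per month; n is counted in months.
The ordinary-annuity PV formula values the stream one period before the first payment (period 119); discount that back 119 periods:
PV₀ = 4,200 × [1 − (1+r)^−300] / r × (1+r)^−119 = €546,528.07

€546,528.07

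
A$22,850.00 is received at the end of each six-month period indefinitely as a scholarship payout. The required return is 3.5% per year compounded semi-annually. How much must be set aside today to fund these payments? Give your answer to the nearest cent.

Periodic rate r = 0.035/2 per half-year.
Level perpetuity: PV = PMT / r = 22,850 / (0.035/2) = A$1,305,714.29.

A$1,305,714.29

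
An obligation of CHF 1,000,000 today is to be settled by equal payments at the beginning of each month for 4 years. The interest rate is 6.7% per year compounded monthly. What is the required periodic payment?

Level annuity due; solve PV = PMT × [(1 − (1+r)^−n)/r] × (1+r) for PMT.
Periodic rate r = 0.067/12 per month; n is counted in months.
With n = 48: PMT = 1,000,000 / ([(1 − (1+r)^−n)/r] × (1+r)) = CHF 23,675.12

CHF 23,675.12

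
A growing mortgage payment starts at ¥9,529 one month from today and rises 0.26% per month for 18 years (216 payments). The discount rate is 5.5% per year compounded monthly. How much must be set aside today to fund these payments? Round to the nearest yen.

¥1,669,335

Periodic rate r = 0.055/12 per month; n is counted in months.
Growing ordinary annuity: PV = PMT₁ × [1 − ((1+g)/(1+r))^n] / (r − g) = 9,529 × [1 − ((1+0.0026)/(1+r))^216] / (r − 0.0026) = ¥1,669,335.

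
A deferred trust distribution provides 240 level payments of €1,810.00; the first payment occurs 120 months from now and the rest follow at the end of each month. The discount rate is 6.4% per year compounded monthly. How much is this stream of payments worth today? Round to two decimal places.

Ordinary annuity of 240 payments, first payment at period 120.
Periodic rate r = 0.064/12 per month; n is counted in months.
The ordinary-annuity PV formula values the stream one period before the first payment (period 119); discount that back 119 periods:
PV₀ = 1,810 × [1 − (1+r)^−240] / r × (1+r)^−119 = €129,934.53

€129,934.53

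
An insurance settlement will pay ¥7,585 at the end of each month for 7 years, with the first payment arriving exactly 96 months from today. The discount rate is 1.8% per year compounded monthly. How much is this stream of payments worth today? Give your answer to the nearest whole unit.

¥518,819

Ordinary annuity of 84 payments, first payment at period 96.
Periodic rate r = 0.018/12 per month; n is counted in months.
The ordinary-annuity PV formula values the stream one period before the first payment (period 95); discount that back 95 periods:
PV₀ = 7,585 × [1 − (1+r)^−84] / r × (1+r)^−95 = ¥518,819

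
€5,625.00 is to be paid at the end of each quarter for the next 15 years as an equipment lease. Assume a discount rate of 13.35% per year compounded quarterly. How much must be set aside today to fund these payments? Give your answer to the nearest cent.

€145,030.86

This is an ordinary annuity: 60 payments of €5,625.00 at the end of each quarter.
Periodic rate r = 0.1335/4 per quarter; n is counted in quarters.
PV = PMT × [(1 − (1+r)^−n)/r] = 5,625 × [1 − (1+r)^−60] / r = €145,030.86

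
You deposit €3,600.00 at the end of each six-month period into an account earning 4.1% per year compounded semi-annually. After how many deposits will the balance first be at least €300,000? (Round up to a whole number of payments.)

50 payments

Periodic rate r = 0.041/2 per half-year; n is counted in half-years.
Ordinary annuity FV: 300,000 = 3,600 × [((1+r)^n − 1)/r].
(1+r)^n = 1 + 300,000 × r / 3,600, so n = ln(1 + 300,000·r/3,600) / ln(1+r) = 49.10.
Round up to a whole number of payments: n = 50.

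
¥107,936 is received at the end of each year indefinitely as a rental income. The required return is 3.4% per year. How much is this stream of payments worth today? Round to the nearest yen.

¥3,174,588

Periodic rate r = 0.034 per year.
Level perpetuity: PV = PMT / r = 107,936 / (0.034) = ¥3,174,588.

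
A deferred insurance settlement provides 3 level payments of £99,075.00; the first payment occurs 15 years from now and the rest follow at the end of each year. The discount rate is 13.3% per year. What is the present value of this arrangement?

Ordinary annuity of 3 payments, first payment at period 15.
Periodic rate r = 0.133 per year.
The ordinary-annuity PV formula values the stream one period before the first payment (period 14); discount that back 14 periods:
PV₀ = 99,075 × [1 − (1+r)^−3] / r × (1+r)^−14 = £40,519.22

£40,519.22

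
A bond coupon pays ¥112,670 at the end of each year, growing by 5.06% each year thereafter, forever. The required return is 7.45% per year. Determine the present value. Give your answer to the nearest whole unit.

¥4,714,226

Periodic rate r = 0.0745 per year.
Growing perpetuity (Gordon): PV = PMT₁ / (r − g) = 112,670 / (r − 0.0506) = ¥4,714,226.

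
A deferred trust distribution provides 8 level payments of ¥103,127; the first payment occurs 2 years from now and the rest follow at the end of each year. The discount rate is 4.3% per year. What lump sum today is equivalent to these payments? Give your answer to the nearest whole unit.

Ordinary annuity of 8 payments, first payment at period 2.
Periodic rate r = 0.043 per year.
The ordinary-annuity PV formula values the stream one period before the first payment (period 1); discount that back 1 periods:
PV₀ = 103,127 × [1 − (1+r)^−8] / r × (1+r)^−1 = ¥657,533

¥657,533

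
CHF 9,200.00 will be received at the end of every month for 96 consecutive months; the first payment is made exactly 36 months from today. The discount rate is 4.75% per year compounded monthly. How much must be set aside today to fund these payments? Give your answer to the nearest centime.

Ordinary annuity of 96 payments, first payment at period 36.
Periodic rate r = 0.0475/12 per month; n is counted in months.
The ordinary-annuity PV formula values the stream one period before the first payment (period 35); discount that back 35 periods:
PV₀ = 9,200 × [1 − (1+r)^−96] / r × (1+r)^−35 = CHF 638,849.18

CHF 638,849.18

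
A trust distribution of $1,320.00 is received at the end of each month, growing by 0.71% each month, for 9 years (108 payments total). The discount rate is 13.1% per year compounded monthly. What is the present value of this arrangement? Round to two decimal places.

Periodic rate r = 0.131/12 per month; n is counted in months.
Growing ordinary annuity: PV = PMT₁ × [1 − ((1+g)/(1+r))^n] / (r − g) = 1,320 × [1 − ((1+0.0071)/(1+r))^108] / (r − 0.0071) = $115,987.22.

$115,987.22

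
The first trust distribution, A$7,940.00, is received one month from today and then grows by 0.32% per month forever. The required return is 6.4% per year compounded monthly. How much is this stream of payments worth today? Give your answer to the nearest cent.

Periodic rate r = 0.064/12 per month.
Growing perpetuity (Gordon): PV = PMT₁ / (r − g) = 7,940 / (r − 0.0032) = A$3,721,875.00.

A$3,721,875.00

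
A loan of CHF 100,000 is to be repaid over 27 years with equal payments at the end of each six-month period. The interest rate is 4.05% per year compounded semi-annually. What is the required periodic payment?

CHF 3,062.25

Level ordinary annuity; solve PV = PMT × [(1 − (1+r)^−n)/r] for PMT.
Periodic rate r = 0.0405/2 per half-year; n is counted in half-years.
With n = 54: PMT = 100,000 / ([(1 − (1+r)^−n)/r]) = CHF 3,062.25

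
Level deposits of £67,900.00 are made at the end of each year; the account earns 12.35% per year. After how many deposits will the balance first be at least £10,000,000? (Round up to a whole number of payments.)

26 payments

Periodic rate r = 0.1235 per year.
Ordinary annuity FV: 10,000,000 = 67,900 × [((1+r)^n − 1)/r].
(1+r)^n = 1 + 10,000,000 × r / 67,900, so n = ln(1 + 10,000,000·r/67,900) / ln(1+r) = 25.37.
Round up to a whole number of payments: n = 26.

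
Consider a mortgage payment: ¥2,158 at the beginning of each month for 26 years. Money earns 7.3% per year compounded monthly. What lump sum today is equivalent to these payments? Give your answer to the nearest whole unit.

¥303,102

This is an annuity due: 312 payments of ¥2,158 at the beginning of each month.
Periodic rate r = 0.073/12 per month; n is counted in months.
PV = PMT × [(1 − (1+r)^−n)/r] × (1+r) = 2,158 × [1 − (1+r)^−312] / r × (1+r) = ¥303,102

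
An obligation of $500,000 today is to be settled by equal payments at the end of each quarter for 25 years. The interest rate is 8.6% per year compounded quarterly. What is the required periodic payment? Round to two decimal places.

$12,204.38

Level ordinary annuity; solve PV = PMT × [(1 − (1+r)^−n)/r] for PMT.
Periodic rate r = 0.086/4 per quarter; n is counted in quarters.
With n = 100: PMT = 500,000 / ([(1 − (1+r)^−n)/r]) = $12,204.38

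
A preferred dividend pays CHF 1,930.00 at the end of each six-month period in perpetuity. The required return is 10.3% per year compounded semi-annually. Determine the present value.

Periodic rate r = 0.103/2 per half-year.
Level perpetuity: PV = PMT / r = 1,930 / (0.103/2) = CHF 37,475.73.

CHF 37,475.73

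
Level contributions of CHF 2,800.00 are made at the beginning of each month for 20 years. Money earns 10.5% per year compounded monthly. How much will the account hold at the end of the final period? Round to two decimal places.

This is an annuity due: 240 deposits of CHF 2,800.00 at the beginning of each month.
Periodic rate r = 0.105/12 per month; n is counted in months.
FV = PMT × [((1+r)^n − 1)/r] × (1+r) = 2,800 × [(1+r)^240 − 1] / r × (1+r) = CHF 2,289,271.02

CHF 2,289,271.02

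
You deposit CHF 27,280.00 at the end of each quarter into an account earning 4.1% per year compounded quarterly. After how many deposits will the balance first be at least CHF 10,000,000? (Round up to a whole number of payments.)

Periodic rate r = 0.041/4 per quarter; n is counted in quarters.
Ordinary annuity FV: 10,000,000 = 27,280 × [((1+r)^n − 1)/r].
(1+r)^n = 1 + 10,000,000 × r / 27,280, so n = ln(1 + 10,000,000·r/27,280) / ln(1+r) = 152.94.
Round up to a whole number of payments: n = 153.

153 payments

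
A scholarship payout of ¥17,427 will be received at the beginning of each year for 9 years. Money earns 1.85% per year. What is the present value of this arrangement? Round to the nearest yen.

¥145,917

This is an annuity due: 9 payments of ¥17,427 at the beginning of each year.
Periodic rate r = 0.0185 per year.
PV = PMT × [(1 − (1+r)^−n)/r] × (1+r) = 17,427 × [1 − (1+r)^−9] / r × (1+r) = ¥145,917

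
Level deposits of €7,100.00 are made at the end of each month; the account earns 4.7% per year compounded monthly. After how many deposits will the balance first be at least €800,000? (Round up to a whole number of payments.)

94 payments

Periodic rate r = 0.047/12 per month; n is counted in months.
Ordinary annuity FV: 800,000 = 7,100 × [((1+r)^n − 1)/r].
(1+r)^n = 1 + 800,000 × r / 7,100, so n = ln(1 + 800,000·r/7,100) / ln(1+r) = 93.52.
Round up to a whole number of payments: n = 94.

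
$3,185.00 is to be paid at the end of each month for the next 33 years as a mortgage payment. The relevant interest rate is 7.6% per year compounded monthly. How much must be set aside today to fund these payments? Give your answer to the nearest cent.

This is an ordinary annuity: 396 payments of $3,185.00 at the end of each month.
Periodic rate r = 0.076/12 per month; n is counted in months.
PV = PMT × [(1 − (1+r)^−n)/r] = 3,185 × [1 − (1+r)^−396] / r = $461,618.39

$461,618.39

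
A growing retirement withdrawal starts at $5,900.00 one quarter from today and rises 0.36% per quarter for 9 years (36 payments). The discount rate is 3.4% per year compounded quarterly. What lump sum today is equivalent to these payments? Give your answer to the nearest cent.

Periodic rate r = 0.034/4 per quarter; n is counted in quarters.
Growing ordinary annuity: PV = PMT₁ × [1 − ((1+g)/(1+r))^n] / (r − g) = 5,900 × [1 − ((1+0.0036)/(1+r))^36] / (r − 0.0036) = $193,650.00.

$193,650.00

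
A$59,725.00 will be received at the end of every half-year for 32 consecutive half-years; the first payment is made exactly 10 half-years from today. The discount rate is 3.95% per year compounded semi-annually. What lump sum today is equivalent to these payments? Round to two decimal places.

A$1,179,706.92

Ordinary annuity of 32 payments, first payment at period 10.
Periodic rate r = 0.0395/2 per half-year; n is counted in half-years.
The ordinary-annuity PV formula values the stream one period before the first payment (period 9); discount that back 9 periods:
PV₀ = 59,725 × [1 − (1+r)^−32] / r × (1+r)^−9 = A$1,179,706.92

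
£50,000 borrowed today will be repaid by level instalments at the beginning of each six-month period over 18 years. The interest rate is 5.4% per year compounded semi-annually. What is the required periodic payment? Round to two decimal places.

£2,131.29

Level annuity due; solve PV = PMT × [(1 − (1+r)^−n)/r] × (1+r) for PMT.
Periodic rate r = 0.054/2 per half-year; n is counted in half-years.
With n = 36: PMT = 50,000 / ([(1 − (1+r)^−n)/r] × (1+r)) = £2,131.29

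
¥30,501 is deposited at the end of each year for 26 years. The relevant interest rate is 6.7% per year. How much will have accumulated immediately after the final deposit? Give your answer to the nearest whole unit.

This is an ordinary annuity: 26 deposits of ¥30,501 at the end of each year.
Periodic rate r = 0.067 per year.
FV = PMT × [((1+r)^n − 1)/r] = 30,501 × [(1+r)^26 − 1] / r = ¥2,002,378

¥2,002,378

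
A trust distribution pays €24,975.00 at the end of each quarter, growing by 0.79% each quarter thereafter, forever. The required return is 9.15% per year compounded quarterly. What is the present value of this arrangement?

Periodic rate r = 0.0915/4 per quarter.
Growing perpetuity (Gordon): PV = PMT₁ / (r − g) = 24,975 / (r − 0.0079) = €1,667,779.63.

€1,667,779.63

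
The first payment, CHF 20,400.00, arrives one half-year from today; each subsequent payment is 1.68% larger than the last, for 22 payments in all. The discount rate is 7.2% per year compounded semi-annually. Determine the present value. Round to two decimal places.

CHF 358,461.93

Periodic rate r = 0.072/2 per half-year; n is counted in half-years.
Growing ordinary annuity: PV = PMT₁ × [1 − ((1+g)/(1+r))^n] / (r − g) = 20,400 × [1 − ((1+0.0168)/(1+r))^22] / (r − 0.0168) = CHF 358,461.93.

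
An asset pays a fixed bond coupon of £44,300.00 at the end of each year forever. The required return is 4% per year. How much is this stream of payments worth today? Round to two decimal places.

Periodic rate r = 0.04 per year.
Level perpetuity: PV = PMT / r = 44,300 / (0.04) = £1,107,500.00.

£1,107,500.00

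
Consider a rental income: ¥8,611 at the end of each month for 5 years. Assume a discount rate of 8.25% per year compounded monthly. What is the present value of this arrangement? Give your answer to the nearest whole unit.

This is an ordinary annuity: 60 payments of ¥8,611 at the end of each month.
Periodic rate r = 0.0825/12 per month; n is counted in months.
PV = PMT × [(1 − (1+r)^−n)/r] = 8,611 × [1 − (1+r)^−60] / r = ¥422,185

¥422,185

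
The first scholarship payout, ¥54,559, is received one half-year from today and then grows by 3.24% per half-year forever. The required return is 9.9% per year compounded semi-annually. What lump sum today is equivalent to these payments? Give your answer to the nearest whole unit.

¥3,190,585

Periodic rate r = 0.099/2 per half-year.
Growing perpetuity (Gordon): PV = PMT₁ / (r − g) = 54,559 / (r − 0.0324) = ¥3,190,585.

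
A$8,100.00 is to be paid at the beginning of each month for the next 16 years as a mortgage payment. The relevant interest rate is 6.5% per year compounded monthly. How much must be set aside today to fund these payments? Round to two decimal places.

This is an annuity due: 192 payments of A$8,100.00 at the beginning of each month.
Periodic rate r = 0.065/12 per month; n is counted in months.
PV = PMT × [(1 − (1+r)^−n)/r] × (1+r) = 8,100 × [1 − (1+r)^−192] / r × (1+r) = A$970,577.41

A$970,577.41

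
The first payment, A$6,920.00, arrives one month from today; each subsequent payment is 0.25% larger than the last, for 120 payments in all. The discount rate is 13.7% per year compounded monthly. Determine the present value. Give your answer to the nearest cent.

Periodic rate r = 0.137/12 per month; n is counted in months.
Growing ordinary annuity: PV = PMT₁ × [1 − ((1+g)/(1+r))^n] / (r − g) = 6,920 × [1 − ((1+0.0025)/(1+r))^120] / (r − 0.0025) = A$507,900.80.

A$507,900.80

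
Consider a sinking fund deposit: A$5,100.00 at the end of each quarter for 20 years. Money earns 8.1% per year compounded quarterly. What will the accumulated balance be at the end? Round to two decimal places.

This is an ordinary annuity: 80 deposits of A$5,100.00 at the end of each quarter.
Periodic rate r = 0.081/4 per quarter; n is counted in quarters.
FV = PMT × [((1+r)^n − 1)/r] = 5,100 × [(1+r)^80 − 1] / r = A$1,000,347.35

A$1,000,347.35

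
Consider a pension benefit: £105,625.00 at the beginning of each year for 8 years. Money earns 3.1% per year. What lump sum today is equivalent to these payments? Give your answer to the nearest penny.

£761,225.60

This is an annuity due: 8 payments of £105,625.00 at the beginning of each year.
Periodic rate r = 0.031 per year.
PV = PMT × [(1 − (1+r)^−n)/r] × (1+r) = 105,625 × [1 − (1+r)^−8] / r × (1+r) = £761,225.60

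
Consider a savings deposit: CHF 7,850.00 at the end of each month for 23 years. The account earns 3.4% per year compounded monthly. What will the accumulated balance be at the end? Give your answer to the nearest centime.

This is an ordinary annuity: 276 deposits of CHF 7,850.00 at the end of each month.
Periodic rate r = 0.034/12 per month; n is counted in months.
FV = PMT × [((1+r)^n − 1)/r] = 7,850 × [(1+r)^276 − 1] / r = CHF 3,278,780.42

CHF 3,278,780.42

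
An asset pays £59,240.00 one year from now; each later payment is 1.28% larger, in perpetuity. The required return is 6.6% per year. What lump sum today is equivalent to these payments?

Periodic rate r = 0.066 per year.
Growing perpetuity (Gordon): PV = PMT₁ / (r − g) = 59,240 / (r − 0.0128) = £1,113,533.83.

£1,113,533.83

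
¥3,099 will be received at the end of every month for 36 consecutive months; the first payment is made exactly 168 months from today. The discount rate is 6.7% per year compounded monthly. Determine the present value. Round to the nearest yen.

Ordinary annuity of 36 payments, first payment at period 168.
Periodic rate r = 0.067/12 per month; n is counted in months.
The ordinary-annuity PV formula values the stream one period before the first payment (period 167); discount that back 167 periods:
PV₀ = 3,099 × [1 − (1+r)^−36] / r × (1+r)^−167 = ¥39,783

¥39,783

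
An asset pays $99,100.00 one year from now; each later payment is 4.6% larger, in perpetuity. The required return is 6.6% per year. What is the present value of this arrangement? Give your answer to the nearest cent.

Periodic rate r = 0.066 per year.
Growing perpetuity (Gordon): PV = PMT₁ / (r − g) = 99,100 / (r − 0.046) = $4,955,000.00.

$4,955,000.00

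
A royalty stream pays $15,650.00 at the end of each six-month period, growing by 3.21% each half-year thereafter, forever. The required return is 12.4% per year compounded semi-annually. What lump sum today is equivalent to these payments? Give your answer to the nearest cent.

Periodic rate r = 0.124/2 per half-year.
Growing perpetuity (Gordon): PV = PMT₁ / (r − g) = 15,650 / (r − 0.0321) = $523,411.37.

$523,411.37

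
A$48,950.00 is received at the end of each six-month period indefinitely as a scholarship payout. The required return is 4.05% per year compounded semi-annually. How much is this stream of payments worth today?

A$2,417,283.95

Periodic rate r = 0.0405/2 per half-year.
Level perpetuity: PV = PMT / r = 48,950 / (0.0405/2) = A$2,417,283.95.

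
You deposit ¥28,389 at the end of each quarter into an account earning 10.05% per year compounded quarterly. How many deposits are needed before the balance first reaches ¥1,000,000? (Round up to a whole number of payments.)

Periodic rate r = 0.1005/4 per quarter; n is counted in quarters.
Ordinary annuity FV: 1,000,000 = 28,389 × [((1+r)^n − 1)/r].
(1+r)^n = 1 + 1,000,000 × r / 28,389, so n = ln(1 + 1,000,000·r/28,389) / ln(1+r) = 25.55.
Round up to a whole number of payments: n = 26.

26 payments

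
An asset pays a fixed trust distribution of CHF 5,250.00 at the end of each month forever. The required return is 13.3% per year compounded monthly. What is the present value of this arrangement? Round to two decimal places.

CHF 473,684.21

Periodic rate r = 0.133/12 per month.
Level perpetuity: PV = PMT / r = 5,250 / (0.133/12) = CHF 473,684.21.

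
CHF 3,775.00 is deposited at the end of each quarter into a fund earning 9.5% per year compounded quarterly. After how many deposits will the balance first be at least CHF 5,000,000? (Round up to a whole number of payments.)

149 payments

Periodic rate r = 0.095/4 per quarter; n is counted in quarters.
Ordinary annuity FV: 5,000,000 = 3,775 × [((1+r)^n − 1)/r].
(1+r)^n = 1 + 5,000,000 × r / 3,775, so n = ln(1 + 5,000,000·r/3,775) / ln(1+r) = 148.26.
Round up to a whole number of payments: n = 149.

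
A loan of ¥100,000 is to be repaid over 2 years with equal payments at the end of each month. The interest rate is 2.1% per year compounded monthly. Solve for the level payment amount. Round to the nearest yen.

Level ordinary annuity; solve PV = PMT × [(1 − (1+r)^−n)/r] for PMT.
Periodic rate r = 0.021/12 per month; n is counted in months.
With n = 24: PMT = 100,000 / ([(1 − (1+r)^−n)/r]) = ¥4,258

¥4,258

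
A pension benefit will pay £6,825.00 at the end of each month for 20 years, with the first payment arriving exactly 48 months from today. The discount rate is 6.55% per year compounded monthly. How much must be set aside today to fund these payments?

£705,972.46

Ordinary annuity of 240 payments, first payment at period 48.
Periodic rate r = 0.0655/12 per month; n is counted in months.
The ordinary-annuity PV formula values the stream one period before the first payment (period 47); discount that back 47 periods:
PV₀ = 6,825 × [1 − (1+r)^−240] / r × (1+r)^−47 = £705,972.46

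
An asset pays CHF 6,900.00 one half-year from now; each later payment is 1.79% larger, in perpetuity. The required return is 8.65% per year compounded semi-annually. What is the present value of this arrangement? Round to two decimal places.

Periodic rate r = 0.0865/2 per half-year.
Growing perpetuity (Gordon): PV = PMT₁ / (r − g) = 6,900 / (r − 0.0179) = CHF 272,189.35.

CHF 272,189.35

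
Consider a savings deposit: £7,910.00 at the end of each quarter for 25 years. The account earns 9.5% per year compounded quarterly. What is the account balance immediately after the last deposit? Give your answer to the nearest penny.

This is an ordinary annuity: 100 deposits of £7,910.00 at the end of each quarter.
Periodic rate r = 0.095/4 per quarter; n is counted in quarters.
FV = PMT × [((1+r)^n − 1)/r] = 7,910 × [(1+r)^100 − 1] / r = £3,149,553.39

£3,149,553.39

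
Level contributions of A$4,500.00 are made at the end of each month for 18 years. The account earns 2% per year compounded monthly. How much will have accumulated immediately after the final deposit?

A$1,168,829.88

This is an ordinary annuity: 216 deposits of A$4,500.00 at the end of each month.
Periodic rate r = 0.02/12 per month; n is counted in months.
FV = PMT × [((1+r)^n − 1)/r] = 4,500 × [(1+r)^216 − 1] / r = A$1,168,829.88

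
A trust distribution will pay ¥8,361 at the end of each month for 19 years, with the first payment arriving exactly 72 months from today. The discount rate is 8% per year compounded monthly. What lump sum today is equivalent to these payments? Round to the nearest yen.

¥610,466

Ordinary annuity of 228 payments, first payment at period 72.
Periodic rate r = 0.08/12 per month; n is counted in months.
The ordinary-annuity PV formula values the stream one period before the first payment (period 71); discount that back 71 periods:
PV₀ = 8,361 × [1 − (1+r)^−228] / r × (1+r)^−71 = ¥610,466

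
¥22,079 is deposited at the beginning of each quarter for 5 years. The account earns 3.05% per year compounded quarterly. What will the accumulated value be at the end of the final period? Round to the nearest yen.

¥478,701

This is an annuity due: 20 deposits of ¥22,079 at the beginning of each quarter.
Periodic rate r = 0.0305/4 per quarter; n is counted in quarters.
FV = PMT × [((1+r)^n − 1)/r] × (1+r) = 22,079 × [(1+r)^20 − 1] / r × (1+r) = ¥478,701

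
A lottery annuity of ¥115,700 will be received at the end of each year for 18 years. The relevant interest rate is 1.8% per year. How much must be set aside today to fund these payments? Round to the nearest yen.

This is an ordinary annuity: 18 payments of ¥115,700 at the end of each year.
Periodic rate r = 0.018 per year.
PV = PMT × [(1 − (1+r)^−n)/r] = 115,700 × [1 − (1+r)^−18] / r = ¥1,765,471

¥1,765,471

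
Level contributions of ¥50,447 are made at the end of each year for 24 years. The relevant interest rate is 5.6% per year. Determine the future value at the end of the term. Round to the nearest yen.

This is an ordinary annuity: 24 deposits of ¥50,447 at the end of each year.
Periodic rate r = 0.056 per year.
FV = PMT × [((1+r)^n − 1)/r] = 50,447 × [(1+r)^24 − 1] / r = ¥2,430,212

¥2,430,212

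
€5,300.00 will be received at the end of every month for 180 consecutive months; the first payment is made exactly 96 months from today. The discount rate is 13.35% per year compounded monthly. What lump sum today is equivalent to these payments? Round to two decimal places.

Ordinary annuity of 180 payments, first payment at period 96.
Periodic rate r = 0.1335/12 per month; n is counted in months.
The ordinary-annuity PV formula values the stream one period before the first payment (period 95); discount that back 95 periods:
PV₀ = 5,300 × [1 − (1+r)^−180] / r × (1+r)^−95 = €143,806.47

€143,806.47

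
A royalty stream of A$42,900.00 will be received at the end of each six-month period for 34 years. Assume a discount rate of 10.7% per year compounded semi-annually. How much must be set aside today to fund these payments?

A$778,697.62

This is an ordinary annuity: 68 payments of A$42,900.00 at the end of each six-month period.
Periodic rate r = 0.107/2 per half-year; n is counted in half-years.
PV = PMT × [(1 − (1+r)^−n)/r] = 42,900 × [1 − (1+r)^−68] / r = A$778,697.62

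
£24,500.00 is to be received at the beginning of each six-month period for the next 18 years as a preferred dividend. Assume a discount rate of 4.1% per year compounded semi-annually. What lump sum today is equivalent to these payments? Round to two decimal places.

£632,190.89

This is an annuity due: 36 payments of £24,500.00 at the beginning of each six-month period.
Periodic rate r = 0.041/2 per half-year; n is counted in half-years.
PV = PMT × [(1 − (1+r)^−n)/r] × (1+r) = 24,500 × [1 − (1+r)^−36] / r × (1+r) = £632,190.89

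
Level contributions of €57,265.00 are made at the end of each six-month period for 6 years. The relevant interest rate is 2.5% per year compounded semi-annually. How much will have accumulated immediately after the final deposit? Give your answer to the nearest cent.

This is an ordinary annuity: 12 deposits of €57,265.00 at the end of each six-month period.
Periodic rate r = 0.025/2 per half-year; n is counted in half-years.
FV = PMT × [((1+r)^n − 1)/r] = 57,265 × [(1+r)^12 − 1] / r = €736,448.60

€736,448.60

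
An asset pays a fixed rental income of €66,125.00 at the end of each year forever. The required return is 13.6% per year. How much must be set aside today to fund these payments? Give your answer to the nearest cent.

€486,213.24

Periodic rate r = 0.136 per year.
Level perpetuity: PV = PMT / r = 66,125 / (0.136) = €486,213.24.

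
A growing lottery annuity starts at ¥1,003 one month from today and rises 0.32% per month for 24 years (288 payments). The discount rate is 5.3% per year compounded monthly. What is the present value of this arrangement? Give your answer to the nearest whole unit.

Periodic rate r = 0.053/12 per month; n is counted in months.
Growing ordinary annuity: PV = PMT₁ × [1 − ((1+g)/(1+r))^n] / (r − g) = 1,003 × [1 − ((1+0.0032)/(1+r))^288] / (r − 0.0032) = ¥242,910.

¥242,910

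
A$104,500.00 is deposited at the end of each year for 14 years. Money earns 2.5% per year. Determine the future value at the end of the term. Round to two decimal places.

A$1,726,230.57

This is an ordinary annuity: 14 deposits of A$104,500.00 at the end of each year.
Periodic rate r = 0.025 per year.
FV = PMT × [((1+r)^n − 1)/r] = 104,500 × [(1+r)^14 − 1] / r = A$1,726,230.57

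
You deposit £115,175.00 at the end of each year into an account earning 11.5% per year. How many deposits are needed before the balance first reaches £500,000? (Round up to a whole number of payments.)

Periodic rate r = 0.115 per year.
Ordinary annuity FV: 500,000 = 115,175 × [((1+r)^n − 1)/r].
(1+r)^n = 1 + 500,000 × r / 115,175, so n = ln(1 + 500,000·r/115,175) / ln(1+r) = 3.72.
Round up to a whole number of payments: n = 4.

4 payments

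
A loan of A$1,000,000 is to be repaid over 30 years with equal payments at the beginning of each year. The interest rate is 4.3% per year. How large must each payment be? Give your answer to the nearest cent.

A$57,483.14

Level annuity due; solve PV = PMT × [(1 − (1+r)^−n)/r] × (1+r) for PMT.
Periodic rate r = 0.043 per year.
With n = 30: PMT = 1,000,000 / ([(1 − (1+r)^−n)/r] × (1+r)) = A$57,483.14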